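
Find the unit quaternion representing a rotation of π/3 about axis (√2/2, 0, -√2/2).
0.866 + 0.3536i - 0.3536k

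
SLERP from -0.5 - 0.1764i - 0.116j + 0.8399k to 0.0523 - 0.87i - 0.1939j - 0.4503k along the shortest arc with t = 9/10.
-0.1188 + 0.8107i + 0.1702j + 0.5474k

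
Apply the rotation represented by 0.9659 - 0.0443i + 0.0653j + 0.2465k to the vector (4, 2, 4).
(2.933, 4.102, 3.251)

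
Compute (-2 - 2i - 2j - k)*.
-2 + 2i + 2j + k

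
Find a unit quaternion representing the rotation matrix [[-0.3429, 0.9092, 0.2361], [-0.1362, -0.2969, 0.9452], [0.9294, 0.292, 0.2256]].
-0.3827 + 0.4267i + 0.4529j + 0.6829k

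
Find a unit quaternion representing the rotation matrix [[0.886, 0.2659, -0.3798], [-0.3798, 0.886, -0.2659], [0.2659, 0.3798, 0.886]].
0.9563 + 0.1688i - 0.1688j - 0.1688k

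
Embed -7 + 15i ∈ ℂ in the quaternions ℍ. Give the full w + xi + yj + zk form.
-7 + 15i + 0j + 0k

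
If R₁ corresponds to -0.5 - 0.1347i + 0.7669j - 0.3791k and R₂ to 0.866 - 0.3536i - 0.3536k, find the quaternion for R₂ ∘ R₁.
-0.6147 + 0.3313i + 0.5777j - 0.4227k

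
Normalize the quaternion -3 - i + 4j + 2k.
-0.5477 - 0.1826i + 0.7303j + 0.3651k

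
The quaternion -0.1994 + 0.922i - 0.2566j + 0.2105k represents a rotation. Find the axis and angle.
axis = (0.9409, -0.2619, 0.2148), θ = 203°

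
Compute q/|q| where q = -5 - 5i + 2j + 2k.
-0.6565 - 0.6565i + 0.2626j + 0.2626k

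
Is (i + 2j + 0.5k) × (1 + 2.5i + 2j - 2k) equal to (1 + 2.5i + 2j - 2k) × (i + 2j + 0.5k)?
No: pq = -5.5 - 4i + 5.25j - 2.5k ≠ -5.5 + 6i - 1.25j + 3.5k = qp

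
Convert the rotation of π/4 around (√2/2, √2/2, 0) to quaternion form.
0.9239 + 0.2706i + 0.2706j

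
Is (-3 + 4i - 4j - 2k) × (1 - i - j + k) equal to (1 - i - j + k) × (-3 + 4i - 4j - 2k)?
No: pq = -1 + i - 3j - 13k ≠ -1 + 13i + j + 3k = qp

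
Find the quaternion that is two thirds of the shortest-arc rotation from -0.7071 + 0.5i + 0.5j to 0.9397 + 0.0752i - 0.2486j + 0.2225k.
-0.9131 + 0.1276i + 0.3544j - 0.1558k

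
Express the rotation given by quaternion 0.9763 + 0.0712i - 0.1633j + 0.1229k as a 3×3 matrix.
[[0.9165, -0.2632, -0.3014], [0.2167, 0.9597, -0.1792], [0.3364, 0.0989, 0.9365]]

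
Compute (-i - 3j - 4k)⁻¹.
0.0385i + 0.1154j + 0.1538k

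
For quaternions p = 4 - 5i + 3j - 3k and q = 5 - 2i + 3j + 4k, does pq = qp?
No: pq = 13 - 12i + 53j - 8k ≠ 13 - 54i + j + 10k = qp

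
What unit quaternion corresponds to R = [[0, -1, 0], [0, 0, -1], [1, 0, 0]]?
0.5 + 0.5i - 0.5j + 0.5k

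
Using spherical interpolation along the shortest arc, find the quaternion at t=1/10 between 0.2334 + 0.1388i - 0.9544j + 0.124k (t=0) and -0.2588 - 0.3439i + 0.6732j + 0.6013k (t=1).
0.2439 + 0.1664i - 0.9543j + 0.0466k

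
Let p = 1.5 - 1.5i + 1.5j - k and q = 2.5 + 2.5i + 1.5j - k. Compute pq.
4.25 + 2j - 10k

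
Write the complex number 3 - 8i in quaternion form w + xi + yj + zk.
3 - 8i + 0j + 0k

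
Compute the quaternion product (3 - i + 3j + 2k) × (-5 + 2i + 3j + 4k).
-30 + 17i + 2j - 7k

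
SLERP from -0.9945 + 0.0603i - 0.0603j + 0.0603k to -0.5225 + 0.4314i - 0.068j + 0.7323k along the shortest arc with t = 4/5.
-0.6715 + 0.3786i - 0.0714j + 0.633k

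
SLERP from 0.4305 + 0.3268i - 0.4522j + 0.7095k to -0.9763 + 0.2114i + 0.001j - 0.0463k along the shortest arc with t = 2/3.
0.925 - 0.0265i - 0.1879j + 0.3291k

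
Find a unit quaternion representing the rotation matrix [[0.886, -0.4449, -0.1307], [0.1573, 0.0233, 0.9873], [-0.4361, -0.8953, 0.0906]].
0.7071 - 0.6656i + 0.108j + 0.2129k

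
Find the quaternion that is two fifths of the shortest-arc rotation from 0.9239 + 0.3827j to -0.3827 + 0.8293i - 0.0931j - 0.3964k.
0.8357 - 0.4065i + 0.3141j + 0.1943k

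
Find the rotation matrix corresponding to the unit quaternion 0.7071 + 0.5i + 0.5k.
[[0.5, -0.7071, 0.5], [0.7071, 0, -0.7071], [0.5, 0.7071, 0.5]]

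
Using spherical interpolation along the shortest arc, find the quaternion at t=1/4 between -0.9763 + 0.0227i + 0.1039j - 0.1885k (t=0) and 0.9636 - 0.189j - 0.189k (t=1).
-0.9872 + 0.0172i + 0.1272j - 0.0946k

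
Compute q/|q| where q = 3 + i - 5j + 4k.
0.4201 + 0.14i - 0.7001j + 0.5601k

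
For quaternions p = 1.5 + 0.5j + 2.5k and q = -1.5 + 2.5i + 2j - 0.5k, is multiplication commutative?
No: pq = -2 - 1.5i + 8.5j - 5.75k ≠ -2 + 9i - 4j - 3.25k = qp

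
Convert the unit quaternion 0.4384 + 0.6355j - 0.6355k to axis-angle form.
axis = (0, √2/2, -√2/2), θ = 128°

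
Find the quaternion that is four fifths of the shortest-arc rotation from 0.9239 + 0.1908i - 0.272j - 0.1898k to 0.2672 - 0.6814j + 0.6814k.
0.4798 + 0.05i - 0.677j + 0.5559k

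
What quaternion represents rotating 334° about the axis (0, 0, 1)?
-0.9744 + 0.225k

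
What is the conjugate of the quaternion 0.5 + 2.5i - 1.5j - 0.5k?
0.5 - 2.5i + 1.5j + 0.5k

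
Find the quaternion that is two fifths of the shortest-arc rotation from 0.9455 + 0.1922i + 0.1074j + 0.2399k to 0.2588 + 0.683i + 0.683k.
0.7543 + 0.4451i + 0.0721j + 0.4771k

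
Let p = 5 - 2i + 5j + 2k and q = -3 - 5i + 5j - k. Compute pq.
-48 - 34i - 2j + 4k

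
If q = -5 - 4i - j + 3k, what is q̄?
-5 + 4i + j - 3k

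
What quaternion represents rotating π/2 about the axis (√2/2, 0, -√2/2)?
0.7071 + 0.5i - 0.5k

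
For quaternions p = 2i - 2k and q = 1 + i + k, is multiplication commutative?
No: pq = 2i - 4j - 2k ≠ 2i + 4j - 2k = qp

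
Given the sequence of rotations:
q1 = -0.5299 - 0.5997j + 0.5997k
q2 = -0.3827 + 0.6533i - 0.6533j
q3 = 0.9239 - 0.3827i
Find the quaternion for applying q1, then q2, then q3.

q2 · q1 = -0.189 - 0.738i + 0.1839j - 0.6213k
q3 · q2 · q1 = -0.457 - 0.6095i - 0.0679j - 0.6444k
-0.457 - 0.6095i - 0.0679j - 0.6444k


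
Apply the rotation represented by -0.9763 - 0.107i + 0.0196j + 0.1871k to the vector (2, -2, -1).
(1.214, -2.352, -1.412)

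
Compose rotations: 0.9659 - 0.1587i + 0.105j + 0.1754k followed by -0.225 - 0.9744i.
-0.372 - 0.9055i + 0.1473j - 0.1418k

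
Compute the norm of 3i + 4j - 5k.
√50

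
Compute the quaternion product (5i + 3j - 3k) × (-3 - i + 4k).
17 - 3i - 26j + 12k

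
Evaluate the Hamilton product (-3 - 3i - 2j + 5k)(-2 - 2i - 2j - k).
1 + 24i - 3j - 5k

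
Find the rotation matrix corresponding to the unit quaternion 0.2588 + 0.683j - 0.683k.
[[-0.866, 0.3535, 0.3535], [-0.3535, 0.067, -0.933], [-0.3535, -0.933, 0.067]]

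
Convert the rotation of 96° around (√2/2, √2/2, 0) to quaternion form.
0.6691 + 0.5255i + 0.5255j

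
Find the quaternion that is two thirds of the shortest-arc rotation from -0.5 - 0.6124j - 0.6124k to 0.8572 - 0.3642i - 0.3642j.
-0.9154 + 0.2936i + 0.0189j - 0.2748k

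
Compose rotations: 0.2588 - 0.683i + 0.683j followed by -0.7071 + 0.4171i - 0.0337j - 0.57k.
0.1249 + 0.9802i - 0.1024j + 0.1143k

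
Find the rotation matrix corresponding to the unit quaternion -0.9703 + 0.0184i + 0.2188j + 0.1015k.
[[0.8836, 0.205, -0.4209], [-0.1889, 0.9787, 0.0801], [0.4283, 0.0087, 0.9036]]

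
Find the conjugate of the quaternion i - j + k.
-i + j - k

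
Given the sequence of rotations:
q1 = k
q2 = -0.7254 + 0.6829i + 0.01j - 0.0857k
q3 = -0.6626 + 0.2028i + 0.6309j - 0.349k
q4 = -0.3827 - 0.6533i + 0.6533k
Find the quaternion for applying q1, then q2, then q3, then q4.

q2 · q1 = 0.0857 + 0.01i - 0.6829j - 0.7254k
q3 · q2 · q1 = 0.1189 - 0.6852i + 0.6502j + 0.3059k
q4 · q3 · q2 · q1 = -0.693 - 0.2402i - 0.4966j - 0.4642k
-0.693 - 0.2402i - 0.4966j - 0.4642k


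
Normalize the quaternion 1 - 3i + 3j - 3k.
0.189 - 0.5669i + 0.5669j - 0.5669k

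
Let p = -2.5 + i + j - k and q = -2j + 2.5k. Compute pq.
4.5 + 0.5i + 2.5j - 8.25k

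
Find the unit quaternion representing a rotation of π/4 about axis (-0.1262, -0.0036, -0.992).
0.9239 - 0.0483i - 0.0014j - 0.3796k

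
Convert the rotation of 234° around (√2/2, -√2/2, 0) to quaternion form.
-0.454 + 0.63i - 0.63j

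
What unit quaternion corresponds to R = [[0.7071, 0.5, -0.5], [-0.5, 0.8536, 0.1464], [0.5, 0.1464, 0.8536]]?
0.9239 - 0.2706j - 0.2706k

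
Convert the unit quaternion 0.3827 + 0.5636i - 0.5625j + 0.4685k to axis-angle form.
axis = (0.61, -0.6088, 0.5071), θ = 3π/4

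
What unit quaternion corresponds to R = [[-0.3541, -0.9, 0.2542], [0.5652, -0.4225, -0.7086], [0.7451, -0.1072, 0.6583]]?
0.4695 + 0.3202i - 0.2614j + 0.7802k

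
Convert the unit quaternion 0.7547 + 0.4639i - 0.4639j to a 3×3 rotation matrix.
[[0.5696, -0.4304, -0.7002], [-0.4304, 0.5696, -0.7002], [0.7002, 0.7002, 0.1392]]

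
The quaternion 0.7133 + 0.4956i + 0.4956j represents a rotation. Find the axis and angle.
axis = (√2/2, √2/2, 0), θ = 89°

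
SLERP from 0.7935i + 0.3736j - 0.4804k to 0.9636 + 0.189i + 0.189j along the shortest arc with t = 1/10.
0.1328 + 0.7882i + 0.3849j - 0.4614k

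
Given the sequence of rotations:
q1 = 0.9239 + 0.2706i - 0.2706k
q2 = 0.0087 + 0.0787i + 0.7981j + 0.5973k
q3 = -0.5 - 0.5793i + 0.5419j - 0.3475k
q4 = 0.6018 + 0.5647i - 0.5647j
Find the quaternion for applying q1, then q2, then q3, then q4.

q2 · q1 = 0.1484 - 0.1409i + 0.9203j + 0.3335k
q3 · q2 · q1 = -0.5386 + 0.485i - 0.1376j - 0.6751k
q4 · q3 · q2 · q1 = -0.6757 + 0.369i + 0.6026j - 0.2101k
-0.6757 + 0.369i + 0.6026j - 0.2101k


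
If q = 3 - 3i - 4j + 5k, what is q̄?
3 + 3i + 4j - 5k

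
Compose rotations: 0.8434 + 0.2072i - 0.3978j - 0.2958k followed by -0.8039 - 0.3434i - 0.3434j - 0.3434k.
-0.845 - 0.4912i - 0.1426j + 0.1559k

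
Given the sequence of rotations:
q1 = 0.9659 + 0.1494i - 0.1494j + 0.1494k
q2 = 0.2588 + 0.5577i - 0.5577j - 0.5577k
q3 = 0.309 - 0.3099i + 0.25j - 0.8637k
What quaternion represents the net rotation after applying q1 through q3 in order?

q2 · q1 = 0.1667 + 0.4107i - 0.744j - 0.5k
q3 · q2 · q1 = -0.0671 - 0.6923i - 0.6979j - 0.1706k
-0.0671 - 0.6923i - 0.6979j - 0.1706k


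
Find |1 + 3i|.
√10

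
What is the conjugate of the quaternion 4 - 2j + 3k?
4 + 2j - 3k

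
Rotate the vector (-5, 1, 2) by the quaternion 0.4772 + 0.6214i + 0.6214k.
(-0.187, -4.696, -2.813)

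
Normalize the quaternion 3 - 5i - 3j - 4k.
0.3906 - 0.6509i - 0.3906j - 0.5208k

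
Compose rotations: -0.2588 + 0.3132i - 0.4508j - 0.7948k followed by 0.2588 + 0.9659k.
0.7007 + 0.5165i + 0.1859j - 0.4557k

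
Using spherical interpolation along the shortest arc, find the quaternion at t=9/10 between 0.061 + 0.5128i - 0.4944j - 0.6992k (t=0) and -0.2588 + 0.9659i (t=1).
-0.2348 + 0.9664i - 0.0602j - 0.0851k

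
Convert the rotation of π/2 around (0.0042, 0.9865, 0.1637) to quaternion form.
0.7071 + 0.003i + 0.6976j + 0.1158k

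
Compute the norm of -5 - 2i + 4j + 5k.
√70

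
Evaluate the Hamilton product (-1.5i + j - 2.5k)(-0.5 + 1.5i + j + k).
3.75 + 4.25i - 2.75j - 1.75k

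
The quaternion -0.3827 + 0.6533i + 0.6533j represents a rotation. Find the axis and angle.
axis = (√2/2, √2/2, 0), θ = 5π/4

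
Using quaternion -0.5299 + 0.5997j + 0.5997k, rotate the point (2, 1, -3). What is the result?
(1.665, -3.148, 1.148)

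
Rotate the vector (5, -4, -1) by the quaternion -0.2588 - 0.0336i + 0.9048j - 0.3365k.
(-2.933, -1.892, 5.46)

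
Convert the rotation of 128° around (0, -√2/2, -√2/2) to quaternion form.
0.4384 - 0.6355j - 0.6355k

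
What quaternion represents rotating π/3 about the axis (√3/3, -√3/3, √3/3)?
0.866 + 0.2887i - 0.2887j + 0.2887k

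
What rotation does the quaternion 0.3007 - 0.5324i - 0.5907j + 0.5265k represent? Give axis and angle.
axis = (-0.5582, -0.6194, 0.552), θ = 145°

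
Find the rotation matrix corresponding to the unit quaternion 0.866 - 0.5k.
[[0.5, 0.866, 0], [-0.866, 0.5, 0], [0, 0, 1]]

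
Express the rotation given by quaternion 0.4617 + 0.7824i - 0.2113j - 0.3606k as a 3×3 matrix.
[[0.6506, 0.0023, -0.7594], [-0.6636, -0.4844, -0.5701], [-0.3692, 0.8749, -0.3136]]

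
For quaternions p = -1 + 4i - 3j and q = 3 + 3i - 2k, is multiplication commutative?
No: pq = -15 + 15i - j + 11k ≠ -15 + 3i - 17j - 7k = qp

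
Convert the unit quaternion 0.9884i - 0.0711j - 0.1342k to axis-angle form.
axis = (0.9884, -0.0711, -0.1342), θ = π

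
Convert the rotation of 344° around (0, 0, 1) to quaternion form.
-0.9903 + 0.1392k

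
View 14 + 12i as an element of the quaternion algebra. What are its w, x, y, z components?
14 + 12i + 0j + 0k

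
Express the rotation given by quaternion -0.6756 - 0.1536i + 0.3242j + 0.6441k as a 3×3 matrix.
[[-0.0399, 0.7707, -0.6359], [-0.9699, 0.1231, 0.2101], [0.2402, 0.6252, 0.7426]]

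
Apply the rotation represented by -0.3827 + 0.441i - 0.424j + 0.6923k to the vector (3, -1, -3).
(-3.916, -1.615, 1.028)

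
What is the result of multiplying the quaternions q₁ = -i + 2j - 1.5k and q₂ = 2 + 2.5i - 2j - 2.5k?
2.75 - 10i - 2.25j - 6k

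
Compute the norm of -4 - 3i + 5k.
√50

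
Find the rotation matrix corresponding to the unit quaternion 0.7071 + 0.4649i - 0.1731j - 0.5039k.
[[0.4322, 0.5517, -0.7133], [-0.8736, 0.0599, -0.483], [-0.2237, 0.8319, 0.5078]]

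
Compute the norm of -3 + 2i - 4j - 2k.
√33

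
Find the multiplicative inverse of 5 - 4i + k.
0.119 + 0.0952i - 0.0238k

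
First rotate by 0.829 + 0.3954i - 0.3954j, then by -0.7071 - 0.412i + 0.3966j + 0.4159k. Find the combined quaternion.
-0.2665 - 0.4567i + 0.7728j + 0.3509k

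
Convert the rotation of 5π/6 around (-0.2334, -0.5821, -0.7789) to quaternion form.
0.2588 - 0.2254i - 0.5623j - 0.7524k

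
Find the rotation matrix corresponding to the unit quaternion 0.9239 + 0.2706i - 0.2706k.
[[0.8536, 0.5, -0.1464], [-0.5, 0.7071, -0.5], [-0.1464, 0.5, 0.8536]]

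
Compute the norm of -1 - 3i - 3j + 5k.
√44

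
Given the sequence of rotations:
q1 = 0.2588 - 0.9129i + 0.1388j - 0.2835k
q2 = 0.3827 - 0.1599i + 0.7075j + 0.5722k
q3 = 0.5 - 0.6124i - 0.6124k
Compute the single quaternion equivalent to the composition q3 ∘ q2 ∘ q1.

q2 · q1 = 0.0171 - 0.6707i - 0.3315j + 0.6633k
q3 · q2 · q1 = 0.004 - 0.5488i + 0.6512j + 0.5242k
0.004 - 0.5488i + 0.6512j + 0.5242k


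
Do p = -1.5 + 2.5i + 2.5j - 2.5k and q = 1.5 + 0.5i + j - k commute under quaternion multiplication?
No: pq = -8.5 + 3i + 3.5j - k ≠ -8.5 + 3i + j - 3.5k = qp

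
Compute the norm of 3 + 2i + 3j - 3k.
√31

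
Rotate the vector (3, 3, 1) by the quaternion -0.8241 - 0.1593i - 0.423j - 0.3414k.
(0.749, 4.267, 0.48)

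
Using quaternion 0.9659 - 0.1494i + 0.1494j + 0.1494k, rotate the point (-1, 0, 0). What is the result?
(-0.911, -0.244, 0.333)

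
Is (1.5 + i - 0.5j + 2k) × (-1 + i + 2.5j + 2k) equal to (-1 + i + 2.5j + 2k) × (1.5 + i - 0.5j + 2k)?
No: pq = -5.25 - 5.5i + 4.25j + 4k ≠ -5.25 + 6.5i + 4.25j - 2k = qp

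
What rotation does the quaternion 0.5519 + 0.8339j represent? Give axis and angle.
axis = (0, 1, 0), θ = 113°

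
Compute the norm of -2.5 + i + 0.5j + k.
2.915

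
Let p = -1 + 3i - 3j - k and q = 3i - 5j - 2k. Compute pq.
-26 - 2i + 8j - 4k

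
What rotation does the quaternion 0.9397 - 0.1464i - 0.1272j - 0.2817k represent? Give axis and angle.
axis = (-0.4281, -0.3719, -0.8237), θ = 40°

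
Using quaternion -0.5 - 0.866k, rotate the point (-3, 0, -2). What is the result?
(1.5, -2.598, -2)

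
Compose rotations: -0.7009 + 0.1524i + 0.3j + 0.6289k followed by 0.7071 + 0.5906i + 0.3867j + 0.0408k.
-0.7273 - 0.0752i - 0.4241j + 0.5343k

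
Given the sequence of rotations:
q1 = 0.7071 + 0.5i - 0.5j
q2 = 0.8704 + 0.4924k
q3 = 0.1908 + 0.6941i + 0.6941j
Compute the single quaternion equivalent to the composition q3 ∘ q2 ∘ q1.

q2 · q1 = 0.6155 + 0.6814i - 0.189j + 0.3482k
q3 · q2 · q1 = -0.2243 + 0.7989i + 0.1495j - 0.5377k
-0.2243 + 0.7989i + 0.1495j - 0.5377k


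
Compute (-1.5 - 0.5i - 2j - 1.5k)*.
-1.5 + 0.5i + 2j + 1.5k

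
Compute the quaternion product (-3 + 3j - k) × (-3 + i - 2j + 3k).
18 + 4i - 4j - 9k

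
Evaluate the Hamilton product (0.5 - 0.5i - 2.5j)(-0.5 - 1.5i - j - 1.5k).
-3.5 + 3.25i - 4k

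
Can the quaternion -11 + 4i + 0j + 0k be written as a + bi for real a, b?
Yes. The quaternion -11 + 4i has j- and k-coefficients y = z = 0, so it lies in the complex subalgebra spanned by 1 and i.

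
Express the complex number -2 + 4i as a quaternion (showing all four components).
-2 + 4i + 0j + 0k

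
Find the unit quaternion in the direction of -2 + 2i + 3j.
-0.4851 + 0.4851i + 0.7276j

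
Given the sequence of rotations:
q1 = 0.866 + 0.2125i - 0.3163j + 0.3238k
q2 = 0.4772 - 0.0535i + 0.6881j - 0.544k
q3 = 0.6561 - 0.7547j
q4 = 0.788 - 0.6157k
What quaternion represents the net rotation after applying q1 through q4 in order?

q2 · q1 = 0.8184 + 0.1058i + 0.3467j - 0.4459k
q3 · q2 · q1 = 0.7986 + 0.4059i - 0.3902j - 0.2127k
q4 · q3 · q2 · q1 = 0.4983 + 0.0796i - 0.5574j - 0.6593k
0.4983 + 0.0796i - 0.5574j - 0.6593k


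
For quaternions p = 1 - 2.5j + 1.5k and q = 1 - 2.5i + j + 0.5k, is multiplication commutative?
No: pq = 2.75 - 5.25i - 5.25j - 4.25k ≠ 2.75 + 0.25i + 2.25j + 8.25k = qp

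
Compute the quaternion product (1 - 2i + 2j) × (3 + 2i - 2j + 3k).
11 + 2i + 10j + 3k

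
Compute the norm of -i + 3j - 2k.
√14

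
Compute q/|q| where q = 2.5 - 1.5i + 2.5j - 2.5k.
0.5455 - 0.3273i + 0.5455j - 0.5455k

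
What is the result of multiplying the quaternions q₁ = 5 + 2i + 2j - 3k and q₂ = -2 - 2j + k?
-3 - 8i - 16j + 7k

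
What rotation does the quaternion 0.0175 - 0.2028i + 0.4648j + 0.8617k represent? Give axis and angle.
axis = (-0.2028, 0.4649, 0.8618), θ = 178°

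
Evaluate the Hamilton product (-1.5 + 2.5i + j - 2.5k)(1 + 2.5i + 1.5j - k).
-11.75 + 1.5i - 5j + 0.25k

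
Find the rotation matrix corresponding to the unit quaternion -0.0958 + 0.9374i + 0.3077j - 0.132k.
[[0.7758, 0.5516, -0.3064], [0.6022, -0.7923, 0.0984], [-0.1885, -0.2608, -0.9468]]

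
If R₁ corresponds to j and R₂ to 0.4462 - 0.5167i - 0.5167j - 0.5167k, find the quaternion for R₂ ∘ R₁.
0.5167 + 0.5167i + 0.4462j - 0.5167k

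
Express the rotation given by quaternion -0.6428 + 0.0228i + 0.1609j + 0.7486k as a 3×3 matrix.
[[-0.1726, 0.9697, -0.1727], [-0.9551, -0.1218, 0.2702], [0.241, 0.2116, 0.9472]]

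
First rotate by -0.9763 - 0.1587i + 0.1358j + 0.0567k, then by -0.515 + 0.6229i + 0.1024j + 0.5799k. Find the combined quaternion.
0.5549 - 0.5994i - 0.2973j - 0.4945k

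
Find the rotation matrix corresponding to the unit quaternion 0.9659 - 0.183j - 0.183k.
[[0.866, 0.3535, -0.3535], [-0.3535, 0.933, 0.067], [0.3535, 0.067, 0.933]]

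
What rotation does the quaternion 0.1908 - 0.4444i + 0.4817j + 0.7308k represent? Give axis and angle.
axis = (-0.4527, 0.4907, 0.7445), θ = 158°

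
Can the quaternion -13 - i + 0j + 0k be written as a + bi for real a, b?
Yes. The quaternion -13 - i has j- and k-coefficients y = z = 0, so it lies in the complex subalgebra spanned by 1 and i.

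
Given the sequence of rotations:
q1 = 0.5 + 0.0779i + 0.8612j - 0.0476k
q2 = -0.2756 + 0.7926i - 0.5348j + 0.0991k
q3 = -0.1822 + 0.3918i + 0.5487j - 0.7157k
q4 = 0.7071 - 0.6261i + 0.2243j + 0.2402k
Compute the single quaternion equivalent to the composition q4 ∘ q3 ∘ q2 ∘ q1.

q2 · q1 = 0.2657 + 0.3149i - 0.4593j + 0.7869k
q3 · q2 · q1 = 0.6434 + 0.1498i - 0.3042j - 0.6863k
q4 · q3 · q2 · q1 = 0.7818 - 0.3778i - 0.4645j - 0.1739k
0.7818 - 0.3778i - 0.4645j - 0.1739k


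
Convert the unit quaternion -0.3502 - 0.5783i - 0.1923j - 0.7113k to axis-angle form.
axis = (-0.6174, -0.2053, -0.7594), θ = 221°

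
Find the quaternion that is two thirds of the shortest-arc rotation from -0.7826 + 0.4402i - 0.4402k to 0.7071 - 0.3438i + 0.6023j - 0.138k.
-0.8 + 0.4113i - 0.4319j - 0.0658k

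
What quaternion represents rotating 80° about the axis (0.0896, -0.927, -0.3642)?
0.766 + 0.0576i - 0.5959j - 0.2341k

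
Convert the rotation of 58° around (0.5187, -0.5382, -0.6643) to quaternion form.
0.8746 + 0.2515i - 0.2609j - 0.3221k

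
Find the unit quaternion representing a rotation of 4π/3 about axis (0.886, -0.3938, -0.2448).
-0.5 + 0.7673i - 0.341j - 0.212k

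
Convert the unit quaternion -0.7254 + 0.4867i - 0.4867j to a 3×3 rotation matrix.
[[0.5262, -0.4738, 0.7061], [-0.4738, 0.5262, 0.7061], [-0.7061, -0.7061, 0.0525]]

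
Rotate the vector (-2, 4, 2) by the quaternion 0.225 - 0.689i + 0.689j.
(-3.279, 2.721, -2.418)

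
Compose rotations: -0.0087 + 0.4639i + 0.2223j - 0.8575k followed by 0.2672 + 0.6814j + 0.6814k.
0.4305 - 0.6118i + 0.3696j - 0.5512k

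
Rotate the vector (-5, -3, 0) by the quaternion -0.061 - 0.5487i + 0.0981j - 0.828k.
(2.578, 2.953, -4.317)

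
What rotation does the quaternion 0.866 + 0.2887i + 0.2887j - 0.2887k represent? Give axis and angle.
axis = (√3/3, √3/3, -√3/3), θ = π/3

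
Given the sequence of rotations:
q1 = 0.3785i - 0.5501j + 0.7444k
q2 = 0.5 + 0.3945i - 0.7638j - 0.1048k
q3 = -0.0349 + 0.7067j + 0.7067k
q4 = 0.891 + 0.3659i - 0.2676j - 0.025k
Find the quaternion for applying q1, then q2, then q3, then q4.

q2 · q1 = -0.4915 - 0.437i - 0.6084j + 0.4443k
q3 · q2 · q1 = 0.1331 + 0.7592i - 0.6349j - 0.054k
q4 · q3 · q2 · q1 = -0.3304 + 0.7237i - 0.6005j - 0.0806k
-0.3304 + 0.7237i - 0.6005j - 0.0806k


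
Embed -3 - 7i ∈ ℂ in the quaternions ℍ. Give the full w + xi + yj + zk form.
-3 - 7i + 0j + 0k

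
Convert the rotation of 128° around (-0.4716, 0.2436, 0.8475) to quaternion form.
0.4384 - 0.4239i + 0.2189j + 0.7617k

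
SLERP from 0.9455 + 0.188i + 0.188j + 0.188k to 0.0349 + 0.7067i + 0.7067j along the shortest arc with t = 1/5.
0.8502 + 0.3529i + 0.3529j + 0.1672k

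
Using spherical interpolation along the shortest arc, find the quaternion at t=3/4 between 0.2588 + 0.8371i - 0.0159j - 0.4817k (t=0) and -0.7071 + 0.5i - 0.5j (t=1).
-0.5242 + 0.7127i - 0.4373j - 0.1615k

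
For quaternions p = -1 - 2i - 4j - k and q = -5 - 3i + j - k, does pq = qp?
No: pq = 2 + 18i + 20j - 8k ≠ 2 + 8i + 18j + 20k = qp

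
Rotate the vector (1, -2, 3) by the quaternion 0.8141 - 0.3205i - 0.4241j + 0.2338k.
(-1.773, 0.253, 3.285)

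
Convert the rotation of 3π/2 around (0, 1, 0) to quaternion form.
-0.7071 + 0.7071j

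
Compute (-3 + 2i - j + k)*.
-3 - 2i + j - k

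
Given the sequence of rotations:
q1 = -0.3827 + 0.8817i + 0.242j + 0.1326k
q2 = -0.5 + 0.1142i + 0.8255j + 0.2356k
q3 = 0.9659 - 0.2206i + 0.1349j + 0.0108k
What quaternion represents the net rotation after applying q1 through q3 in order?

q2 · q1 = -0.1404 - 0.4321i - 0.2443j - 0.8567k
q3 · q2 · q1 = -0.1887 - 0.4993i - 0.4486j - 0.7168k
-0.1887 - 0.4993i - 0.4486j - 0.7168k


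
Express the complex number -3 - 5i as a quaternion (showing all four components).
-3 - 5i + 0j + 0k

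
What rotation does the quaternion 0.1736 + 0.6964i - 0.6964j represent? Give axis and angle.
axis = (√2/2, -√2/2, 0), θ = 160°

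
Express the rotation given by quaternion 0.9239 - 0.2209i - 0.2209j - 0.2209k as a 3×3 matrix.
[[0.8048, 0.5058, -0.3106], [-0.3106, 0.8048, 0.5058], [0.5058, -0.3106, 0.8048]]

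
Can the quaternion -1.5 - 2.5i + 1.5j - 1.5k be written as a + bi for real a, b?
No. The quaternion -1.5 - 2.5i + 1.5j - 1.5k has j-coefficient y = 1.5 and k-coefficient z = -1.5, not both zero, so it does not lie in the complex subalgebra spanned by 1 and i.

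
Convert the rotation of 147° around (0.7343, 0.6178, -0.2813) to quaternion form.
0.284 + 0.7041i + 0.5924j - 0.2697k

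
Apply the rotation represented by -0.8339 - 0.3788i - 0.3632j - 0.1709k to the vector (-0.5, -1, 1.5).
(0.774, -1.696, 0.156)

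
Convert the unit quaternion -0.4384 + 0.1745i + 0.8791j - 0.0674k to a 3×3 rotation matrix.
[[-0.5547, 0.2477, -0.7943], [0.3659, 0.93, 0.0345], [0.7473, -0.2715, -0.6065]]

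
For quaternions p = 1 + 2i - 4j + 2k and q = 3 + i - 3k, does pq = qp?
No: pq = 7 + 19i - 4j + 7k ≠ 7 - 5i - 20j - k = qp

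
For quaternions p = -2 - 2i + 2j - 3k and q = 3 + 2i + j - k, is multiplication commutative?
No: pq = -7 - 9i - 4j - 13k ≠ -7 - 11i + 12j - k = qp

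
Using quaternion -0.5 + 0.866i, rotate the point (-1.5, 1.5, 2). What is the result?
(-1.5, 0.982, -2.299)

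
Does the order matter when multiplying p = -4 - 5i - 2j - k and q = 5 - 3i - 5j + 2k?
Yes: pq = -43 - 22i + 23j + 6k ≠ -43 - 4i - 3j - 32k = qp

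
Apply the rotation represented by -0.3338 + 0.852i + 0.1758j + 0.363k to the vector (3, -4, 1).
(0.358, 3.729, 3.459)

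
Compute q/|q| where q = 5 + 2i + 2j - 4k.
0.7143 + 0.2857i + 0.2857j - 0.5714k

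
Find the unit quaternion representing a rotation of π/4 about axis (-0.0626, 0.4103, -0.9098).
0.9239 - 0.024i + 0.157j - 0.3482k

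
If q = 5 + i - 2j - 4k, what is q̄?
5 - i + 2j + 4k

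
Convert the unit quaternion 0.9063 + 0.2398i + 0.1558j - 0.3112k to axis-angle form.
axis = (0.5674, 0.3686, -0.7363), θ = 50°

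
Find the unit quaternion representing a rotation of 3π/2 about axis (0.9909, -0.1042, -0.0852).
-0.7071 + 0.7007i - 0.0737j - 0.0602k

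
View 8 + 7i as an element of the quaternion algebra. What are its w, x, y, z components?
8 + 7i + 0j + 0k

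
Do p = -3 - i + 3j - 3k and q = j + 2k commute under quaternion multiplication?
No: pq = 3 + 9i - j - 7k ≠ 3 - 9i - 5j - 5k = qp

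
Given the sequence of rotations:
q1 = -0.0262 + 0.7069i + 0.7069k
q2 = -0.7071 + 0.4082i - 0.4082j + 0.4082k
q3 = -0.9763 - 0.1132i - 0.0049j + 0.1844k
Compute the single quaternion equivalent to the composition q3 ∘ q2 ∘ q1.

q2 · q1 = -0.5586 - 0.7991i + 0.0107j - 0.222k
q3 · q2 · q1 = 0.4959 + 0.8425i - 0.1802j + 0.1086k
0.4959 + 0.8425i - 0.1802j + 0.1086k


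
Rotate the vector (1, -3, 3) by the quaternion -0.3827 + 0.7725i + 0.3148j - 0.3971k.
(-2.624, 3.341, 0.976)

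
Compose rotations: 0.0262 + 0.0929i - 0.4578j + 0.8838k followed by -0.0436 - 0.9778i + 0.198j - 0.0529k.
0.2271 + 0.1211i + 0.8844j + 0.3893k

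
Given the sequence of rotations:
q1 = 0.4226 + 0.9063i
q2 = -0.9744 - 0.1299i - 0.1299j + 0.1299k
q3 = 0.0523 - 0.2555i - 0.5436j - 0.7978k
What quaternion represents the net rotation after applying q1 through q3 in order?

q2 · q1 = -0.2941 - 0.938i + 0.0628j + 0.1726k
q3 · q2 · q1 = -0.0832 - 0.0176i + 0.9556j - 0.2823k
-0.0832 - 0.0176i + 0.9556j - 0.2823k


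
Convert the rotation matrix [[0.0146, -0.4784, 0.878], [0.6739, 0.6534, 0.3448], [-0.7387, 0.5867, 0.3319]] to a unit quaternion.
0.7071 + 0.0855i + 0.5716j + 0.4074k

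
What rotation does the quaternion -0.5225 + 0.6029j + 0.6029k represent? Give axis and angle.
axis = (0, √2/2, √2/2), θ = 243°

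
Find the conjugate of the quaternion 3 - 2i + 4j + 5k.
3 + 2i - 4j - 5k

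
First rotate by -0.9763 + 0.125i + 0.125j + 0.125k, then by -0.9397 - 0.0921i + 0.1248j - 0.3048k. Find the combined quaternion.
0.9514 + 0.0262i - 0.2659j + 0.153k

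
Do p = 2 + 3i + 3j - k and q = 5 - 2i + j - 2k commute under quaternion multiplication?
No: pq = 11 + 6i + 25j ≠ 11 + 16i + 9j - 18k = qp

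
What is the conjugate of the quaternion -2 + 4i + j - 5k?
-2 - 4i - j + 5k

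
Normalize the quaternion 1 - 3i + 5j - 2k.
0.1601 - 0.4804i + 0.8006j - 0.3203k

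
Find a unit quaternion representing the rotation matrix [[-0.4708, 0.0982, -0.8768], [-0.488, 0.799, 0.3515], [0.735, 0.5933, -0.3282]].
0.5 + 0.1209i - 0.8059j - 0.2931k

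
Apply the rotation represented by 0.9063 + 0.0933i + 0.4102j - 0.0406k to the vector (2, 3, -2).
(0.299, 3.349, -2.387)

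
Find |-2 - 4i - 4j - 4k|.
√52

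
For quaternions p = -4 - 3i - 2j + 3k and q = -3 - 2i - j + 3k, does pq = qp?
No: pq = -5 + 14i + 13j - 22k ≠ -5 + 20i + 7j - 20k = qp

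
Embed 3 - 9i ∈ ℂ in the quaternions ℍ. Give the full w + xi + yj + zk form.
3 - 9i + 0j + 0k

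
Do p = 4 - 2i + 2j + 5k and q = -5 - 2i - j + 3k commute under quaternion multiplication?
No: pq = -37 + 13i - 18j - 7k ≠ -37 - 9i - 10j - 19k = qp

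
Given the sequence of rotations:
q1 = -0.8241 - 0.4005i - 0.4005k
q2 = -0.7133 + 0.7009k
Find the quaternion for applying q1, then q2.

q2 · q1 = 0.8685 + 0.2857i - 0.2807j - 0.2919k
0.8685 + 0.2857i - 0.2807j - 0.2919k


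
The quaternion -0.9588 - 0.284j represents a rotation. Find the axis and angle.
axis = (0, -1, 0), θ = 327°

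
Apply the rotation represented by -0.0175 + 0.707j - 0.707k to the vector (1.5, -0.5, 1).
(-1.511, -0.963, 0.537)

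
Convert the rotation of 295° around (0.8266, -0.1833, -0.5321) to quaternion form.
-0.8434 + 0.4441i - 0.0985j - 0.2859k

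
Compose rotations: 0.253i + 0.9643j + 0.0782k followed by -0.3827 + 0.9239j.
-0.8909 - 0.0246i - 0.369j - 0.2637k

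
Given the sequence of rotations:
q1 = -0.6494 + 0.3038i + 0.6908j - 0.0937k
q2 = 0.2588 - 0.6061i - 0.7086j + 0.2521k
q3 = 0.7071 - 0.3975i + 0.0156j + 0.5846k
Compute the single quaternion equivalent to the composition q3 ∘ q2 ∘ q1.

q2 · q1 = 0.5292 + 0.3645i + 0.6587j - 0.3914k
q3 · q2 · q1 = 0.7376 - 0.3438i + 0.5315j - 0.2349k
0.7376 - 0.3438i + 0.5315j - 0.2349k


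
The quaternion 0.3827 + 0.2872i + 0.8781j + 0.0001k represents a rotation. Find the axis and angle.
axis = (0.3109, 0.9505, 0.0001), θ = 3π/4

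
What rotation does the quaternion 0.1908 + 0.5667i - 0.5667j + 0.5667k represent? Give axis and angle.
axis = (√3/3, -√3/3, √3/3), θ = 158°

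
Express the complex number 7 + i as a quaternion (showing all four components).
7 + i + 0j + 0k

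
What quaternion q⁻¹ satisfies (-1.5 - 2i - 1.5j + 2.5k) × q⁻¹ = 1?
-0.1017 + 0.1356i + 0.1017j - 0.1695k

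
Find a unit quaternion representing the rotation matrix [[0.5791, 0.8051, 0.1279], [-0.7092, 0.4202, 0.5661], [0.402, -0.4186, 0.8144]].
0.8387 - 0.2935i - 0.0817j - 0.4514k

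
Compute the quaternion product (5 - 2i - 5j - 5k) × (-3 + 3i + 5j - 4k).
-4 + 66i + 17j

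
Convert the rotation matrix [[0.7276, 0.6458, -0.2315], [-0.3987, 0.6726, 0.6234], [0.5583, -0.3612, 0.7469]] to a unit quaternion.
0.887 - 0.2775i - 0.2226j - 0.2944k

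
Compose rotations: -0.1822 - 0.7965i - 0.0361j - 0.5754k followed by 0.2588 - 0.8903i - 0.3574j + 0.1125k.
-0.7044 + 0.1658i - 0.5461j - 0.4219k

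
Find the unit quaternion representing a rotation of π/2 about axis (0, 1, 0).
0.7071 + 0.7071j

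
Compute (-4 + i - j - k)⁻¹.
-0.2105 - 0.0526i + 0.0526j + 0.0526k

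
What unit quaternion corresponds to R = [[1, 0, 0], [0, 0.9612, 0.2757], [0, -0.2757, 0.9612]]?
0.9903 - 0.1392i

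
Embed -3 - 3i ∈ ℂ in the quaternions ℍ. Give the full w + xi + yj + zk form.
-3 - 3i + 0j + 0k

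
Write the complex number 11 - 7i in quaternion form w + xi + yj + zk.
11 - 7i + 0j + 0k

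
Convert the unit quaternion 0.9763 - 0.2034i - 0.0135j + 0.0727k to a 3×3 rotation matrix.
[[0.9891, -0.1365, -0.0559], [0.1474, 0.9067, 0.3952], [-0.0032, -0.3991, 0.9169]]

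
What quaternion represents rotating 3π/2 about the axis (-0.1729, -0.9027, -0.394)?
-0.7071 - 0.1223i - 0.6383j - 0.2786k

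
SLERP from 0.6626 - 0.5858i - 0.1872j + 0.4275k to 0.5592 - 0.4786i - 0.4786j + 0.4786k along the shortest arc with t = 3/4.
0.5914 - 0.5109i - 0.4095j + 0.4706k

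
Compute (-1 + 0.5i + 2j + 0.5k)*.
-1 - 0.5i - 2j - 0.5k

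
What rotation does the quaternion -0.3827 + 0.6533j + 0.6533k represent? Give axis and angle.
axis = (0, √2/2, √2/2), θ = 5π/4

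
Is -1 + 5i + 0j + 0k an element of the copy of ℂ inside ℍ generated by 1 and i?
Yes. The quaternion -1 + 5i has j- and k-coefficients y = z = 0, so it lies in the complex subalgebra spanned by 1 and i.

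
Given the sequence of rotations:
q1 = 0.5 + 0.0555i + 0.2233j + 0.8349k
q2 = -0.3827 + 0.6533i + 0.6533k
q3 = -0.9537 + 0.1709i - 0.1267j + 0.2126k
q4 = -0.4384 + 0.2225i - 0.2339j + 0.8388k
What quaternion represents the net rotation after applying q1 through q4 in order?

q2 · q1 = -0.773 + 0.1595i - 0.5946j + 0.153k
q3 · q2 · q1 = 0.6021 - 0.1772i + 0.6728j - 0.3917k
q4 · q3 · q2 · q1 = 0.2614 - 0.2611i - 0.4973j + 0.785k
0.2614 - 0.2611i - 0.4973j + 0.785k


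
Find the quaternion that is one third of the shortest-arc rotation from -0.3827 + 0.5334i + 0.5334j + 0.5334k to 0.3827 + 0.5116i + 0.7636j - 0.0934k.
-0.1331 + 0.6008i + 0.701j + 0.3604k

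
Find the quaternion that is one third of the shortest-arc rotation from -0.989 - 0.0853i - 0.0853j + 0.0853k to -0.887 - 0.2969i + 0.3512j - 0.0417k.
-0.9839 - 0.1613i + 0.0635j + 0.0438k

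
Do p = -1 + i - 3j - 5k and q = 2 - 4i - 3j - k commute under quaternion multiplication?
No: pq = -12 - 6i + 18j - 24k ≠ -12 + 18i - 24j + 6k = qp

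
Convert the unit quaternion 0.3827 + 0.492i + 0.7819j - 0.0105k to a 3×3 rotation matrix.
[[-0.223, 0.7774, 0.5881], [0.7614, 0.5157, -0.393], [-0.6088, 0.3602, -0.7069]]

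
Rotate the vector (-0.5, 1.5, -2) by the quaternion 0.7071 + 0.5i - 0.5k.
(1.811, 1.768, 0.311)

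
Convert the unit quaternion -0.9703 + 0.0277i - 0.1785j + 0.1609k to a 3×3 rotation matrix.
[[0.8845, 0.3024, 0.3553], [-0.3221, 0.9467, -0.0037], [-0.3375, -0.1112, 0.9347]]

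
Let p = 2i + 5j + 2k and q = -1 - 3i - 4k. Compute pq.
14 - 22i - 3j + 13k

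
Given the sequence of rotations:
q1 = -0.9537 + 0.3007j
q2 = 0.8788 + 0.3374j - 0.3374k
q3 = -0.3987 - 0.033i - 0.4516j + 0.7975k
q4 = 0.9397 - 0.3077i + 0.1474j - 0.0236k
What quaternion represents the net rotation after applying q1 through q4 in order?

q2 · q1 = -0.9396 + 0.1015i - 0.0575j + 0.3218k
q3 · q2 · q1 = 0.0954 - 0.1089i + 0.5388j - 0.8299k
q4 · q3 · q2 · q1 = -0.0429 - 0.2413i + 0.2676j - 0.9318k
-0.0429 - 0.2413i + 0.2676j - 0.9318k


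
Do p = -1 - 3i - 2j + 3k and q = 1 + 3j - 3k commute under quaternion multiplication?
No: pq = 14 - 6i - 14j - 3k ≠ 14 + 4j + 15k = qp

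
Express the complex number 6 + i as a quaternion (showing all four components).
6 + i + 0j + 0k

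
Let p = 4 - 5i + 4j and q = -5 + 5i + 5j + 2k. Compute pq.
-15 + 53i + 10j - 37k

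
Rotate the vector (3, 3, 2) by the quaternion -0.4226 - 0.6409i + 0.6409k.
(0.518, -4.637, -0.482)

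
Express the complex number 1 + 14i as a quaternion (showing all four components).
1 + 14i + 0j + 0k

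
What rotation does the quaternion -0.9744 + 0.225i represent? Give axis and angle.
axis = (1, 0, 0), θ = 334°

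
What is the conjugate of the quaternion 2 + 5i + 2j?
2 - 5i - 2j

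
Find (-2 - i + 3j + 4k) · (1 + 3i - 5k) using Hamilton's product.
21 - 22i + 10j + 5k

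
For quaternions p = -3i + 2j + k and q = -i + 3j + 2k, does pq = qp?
No: pq = -11 + i + 5j - 7k ≠ -11 - i - 5j + 7k = qp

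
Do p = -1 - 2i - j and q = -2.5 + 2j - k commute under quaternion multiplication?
No: pq = 4.5 + 6i - 1.5j - 3k ≠ 4.5 + 4i + 2.5j + 5k = qp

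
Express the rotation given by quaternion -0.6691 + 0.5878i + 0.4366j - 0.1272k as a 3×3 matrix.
[[0.5864, 0.343, -0.7338], [0.6835, 0.2766, 0.6755], [0.4347, -0.8977, -0.0723]]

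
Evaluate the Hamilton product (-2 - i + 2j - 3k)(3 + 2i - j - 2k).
-8 - 14i - 8k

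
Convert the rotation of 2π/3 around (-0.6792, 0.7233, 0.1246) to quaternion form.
0.5 - 0.5882i + 0.6264j + 0.1079k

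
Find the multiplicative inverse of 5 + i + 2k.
0.1667 - 0.0333i - 0.0667k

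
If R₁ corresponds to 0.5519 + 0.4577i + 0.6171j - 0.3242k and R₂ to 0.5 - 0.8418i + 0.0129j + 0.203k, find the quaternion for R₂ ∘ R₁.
0.7191 - 0.3652i + 0.1357j - 0.5754k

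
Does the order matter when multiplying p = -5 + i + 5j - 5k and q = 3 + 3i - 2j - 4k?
Yes: pq = -28 - 42i + 14j - 12k ≠ -28 + 18i + 36j + 22k = qp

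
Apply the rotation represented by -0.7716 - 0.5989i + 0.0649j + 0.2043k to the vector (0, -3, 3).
(-1.747, -3.291, -2.03)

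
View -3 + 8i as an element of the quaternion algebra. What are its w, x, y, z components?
-3 + 8i + 0j + 0k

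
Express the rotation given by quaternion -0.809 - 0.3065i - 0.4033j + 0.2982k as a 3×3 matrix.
[[0.4969, 0.7297, 0.4697], [-0.2353, 0.6343, -0.7364], [-0.8353, 0.2554, 0.4868]]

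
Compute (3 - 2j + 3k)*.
3 + 2j - 3k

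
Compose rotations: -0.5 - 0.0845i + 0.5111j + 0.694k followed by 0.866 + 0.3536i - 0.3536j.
-0.2224 - 0.4954i + 0.374j + 0.7518k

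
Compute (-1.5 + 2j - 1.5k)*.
-1.5 - 2j + 1.5k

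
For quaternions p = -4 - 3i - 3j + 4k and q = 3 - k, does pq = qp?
No: pq = -8 - 6i - 12j + 16k ≠ -8 - 12i - 6j + 16k = qp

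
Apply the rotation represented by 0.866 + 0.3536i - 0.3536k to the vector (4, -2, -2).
(2.275, -2.225, -3.725)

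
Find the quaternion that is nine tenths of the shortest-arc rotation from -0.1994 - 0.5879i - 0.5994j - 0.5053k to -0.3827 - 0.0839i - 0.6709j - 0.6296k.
-0.369 - 0.1383i - 0.6732j - 0.6257k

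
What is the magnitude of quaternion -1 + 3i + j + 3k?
√20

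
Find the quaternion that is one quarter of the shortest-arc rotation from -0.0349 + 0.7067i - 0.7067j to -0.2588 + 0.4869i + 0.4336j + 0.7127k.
-0.1281 + 0.825i - 0.4823j + 0.2653k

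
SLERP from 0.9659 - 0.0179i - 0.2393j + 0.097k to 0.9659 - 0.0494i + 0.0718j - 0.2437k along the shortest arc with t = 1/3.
0.9898 - 0.0292i - 0.1381j - 0.0179k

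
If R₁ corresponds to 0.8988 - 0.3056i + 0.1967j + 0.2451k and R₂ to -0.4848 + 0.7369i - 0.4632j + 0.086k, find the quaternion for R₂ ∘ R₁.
-0.1405 + 0.68i - 0.7186j - 0.0381k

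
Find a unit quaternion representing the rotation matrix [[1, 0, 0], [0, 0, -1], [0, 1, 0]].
0.7071 + 0.7071i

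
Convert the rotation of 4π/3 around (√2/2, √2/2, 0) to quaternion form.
-0.5 + 0.6124i + 0.6124j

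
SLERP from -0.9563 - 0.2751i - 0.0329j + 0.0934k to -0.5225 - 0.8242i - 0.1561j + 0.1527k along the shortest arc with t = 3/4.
-0.668 - 0.7181i - 0.1308j + 0.1446k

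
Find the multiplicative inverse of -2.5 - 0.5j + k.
-0.3333 + 0.0667j - 0.1333k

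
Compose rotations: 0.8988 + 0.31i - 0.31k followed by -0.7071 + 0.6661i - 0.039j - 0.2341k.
-0.9146 + 0.3916i + 0.0989j + 0.0209k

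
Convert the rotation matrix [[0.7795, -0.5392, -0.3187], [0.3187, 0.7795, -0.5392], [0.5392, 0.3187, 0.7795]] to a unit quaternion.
0.9136 + 0.2348i - 0.2348j + 0.2348k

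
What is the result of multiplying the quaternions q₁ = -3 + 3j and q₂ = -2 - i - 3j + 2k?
15 + 9i + 3j - 3k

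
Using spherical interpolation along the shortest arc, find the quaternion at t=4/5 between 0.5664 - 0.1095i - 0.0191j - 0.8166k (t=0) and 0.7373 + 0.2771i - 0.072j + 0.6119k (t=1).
-0.5184 - 0.2882i + 0.0611j - 0.8028k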